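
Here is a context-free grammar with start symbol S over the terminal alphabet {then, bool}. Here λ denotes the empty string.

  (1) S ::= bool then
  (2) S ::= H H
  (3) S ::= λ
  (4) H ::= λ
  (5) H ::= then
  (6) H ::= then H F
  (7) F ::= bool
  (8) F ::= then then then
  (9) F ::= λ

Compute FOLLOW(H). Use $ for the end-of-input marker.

{$, bool, then}

FIRST(H): from H::=λ we get {λ}; from H::=then we get {then}; from H::=then H F we get {then}. So FIRST(H) = {λ, then}.
FIRST(F): from F::=bool we get {bool}; from F::=then then then we get {then}; from F::=λ we get {λ}. So FIRST(F) = {λ, bool, then}.
FIRST(S): from S::=bool then we get {bool}; from S::=H H we get {λ, then}; from S::=λ we get {λ}. So FIRST(S) = {λ, bool, then}.
FOLLOW(S) includes $ since S is the start symbol.
FOLLOW(S): S appears on no right-hand side. Thus FOLLOW(S) = {$}.
FOLLOW(H): in S::=H H (occurrence 1), H is followed by H with FIRST {λ, then}; in S::=H H (occurrence 1), the suffix after H is nullable, so FOLLOW(H) ⊇ FOLLOW(S) = {$}; in S::=H H (occurrence 2), the suffix after H is empty, so FOLLOW(H) ⊇ FOLLOW(S) = {$}; in H::=then H F, H is followed by F with FIRST {λ, bool, then}; in H::=then H F, the suffix after H is nullable (adds nothing new). Thus FOLLOW(H) = {$, bool, then}.
FOLLOW(F): in H::=then H F, the suffix after F is empty, so FOLLOW(F) ⊇ FOLLOW(H) = {$, bool, then}. Thus FOLLOW(F) = {$, bool, then}.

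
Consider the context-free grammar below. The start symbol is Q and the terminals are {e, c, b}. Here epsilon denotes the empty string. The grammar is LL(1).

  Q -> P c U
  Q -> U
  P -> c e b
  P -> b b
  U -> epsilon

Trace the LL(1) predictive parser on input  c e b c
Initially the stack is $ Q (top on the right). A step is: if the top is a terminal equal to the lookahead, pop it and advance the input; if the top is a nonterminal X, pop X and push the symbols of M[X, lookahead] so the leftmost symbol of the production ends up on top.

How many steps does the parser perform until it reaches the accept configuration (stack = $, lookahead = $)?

step 1: stack=$ Q  input=c e b c $  — expand Q -> P c U
step 2: stack=$ U c P  input=c e b c $  — expand P -> c e b
step 3: stack=$ U c b e c  input=c e b c $  — match c
step 4: stack=$ U c b e  input=e b c $  — match e
step 5: stack=$ U c b  input=b c $  — match b
step 6: stack=$ U c  input=c $  — match c
step 7: stack=$ U  input=$  — expand U -> epsilon
Accept reached after 7 steps.

7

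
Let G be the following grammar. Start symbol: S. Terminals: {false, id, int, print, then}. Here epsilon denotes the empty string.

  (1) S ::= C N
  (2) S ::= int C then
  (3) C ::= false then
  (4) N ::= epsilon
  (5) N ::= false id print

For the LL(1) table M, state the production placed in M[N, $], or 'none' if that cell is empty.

FIRST(C) = {false}
FIRST(N) = {epsilon, false}
FIRST(S) = {false, int}  (via C N)
FOLLOW(S) includes $ since S is the start symbol.
FOLLOW(S): S appears on no right-hand side. Thus FOLLOW(S) = {$}.
FOLLOW(N): in S::=C N, the suffix after N is empty, so FOLLOW(N) ⊇ FOLLOW(S) = {$}. Thus FOLLOW(N) = {$}.
For N ::= epsilon: FIRST(epsilon) = {epsilon}, so it goes in M[N, t] for t ∈ {}; since epsilon ∈ FIRST, also for every t ∈ FOLLOW(N) = {$}.
For N ::= false id print: FIRST(false id print) = {false}, so it goes in M[N, t] for t ∈ {false}.

N ::= epsilon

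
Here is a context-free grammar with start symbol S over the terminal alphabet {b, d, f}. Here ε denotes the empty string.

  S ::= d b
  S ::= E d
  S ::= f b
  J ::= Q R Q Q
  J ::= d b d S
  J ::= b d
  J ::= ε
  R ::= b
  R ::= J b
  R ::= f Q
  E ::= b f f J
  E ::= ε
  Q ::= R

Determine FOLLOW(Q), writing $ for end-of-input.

FIRST(E) = {ε, b}
FIRST(S) = {b, d, f}  (via E d)
FIRST(J) = {ε, b, d, f}  (via Q R Q Q)
FIRST(R) = {b, d, f}  (via J b)
FIRST(Q) = {b, d, f}  (via R)
FOLLOW(S) includes $ since S is the start symbol.
FOLLOW(E): in S::=E d, E is followed by d with FIRST {d}. Thus FOLLOW(E) = {d}.
FOLLOW(J): in R::=J b, J is followed by b with FIRST {b}; in E::=b f f J, the suffix after J is empty, so FOLLOW(J) ⊇ FOLLOW(E) = {d}. Thus FOLLOW(J) = {b, d}.
FOLLOW(S): in J::=d b d S, the suffix after S is empty, so FOLLOW(S) ⊇ FOLLOW(J) = {b, d}. Thus FOLLOW(S) = {$, b, d}.
FOLLOW(R): in J::=Q R Q Q, R is followed by Q Q with FIRST {b, d, f}; in Q::=R, the suffix after R is empty, so FOLLOW(R) ⊇ FOLLOW(Q) = {b, d, f}. Thus FOLLOW(R) = {b, d, f}.
FOLLOW(Q): in J::=Q R Q Q (occurrence 1), Q is followed by R Q Q with FIRST {b, d, f}; in J::=Q R Q Q (occurrence 2), Q is followed by Q with FIRST {b, d, f}; in J::=Q R Q Q (occurrence 3), the suffix after Q is empty, so FOLLOW(Q) ⊇ FOLLOW(J) = {b, d}; in R::=f Q, the suffix after Q is empty, so FOLLOW(Q) ⊇ FOLLOW(R) = {b, d, f}. Thus FOLLOW(Q) = {b, d, f}.

{b, d, f}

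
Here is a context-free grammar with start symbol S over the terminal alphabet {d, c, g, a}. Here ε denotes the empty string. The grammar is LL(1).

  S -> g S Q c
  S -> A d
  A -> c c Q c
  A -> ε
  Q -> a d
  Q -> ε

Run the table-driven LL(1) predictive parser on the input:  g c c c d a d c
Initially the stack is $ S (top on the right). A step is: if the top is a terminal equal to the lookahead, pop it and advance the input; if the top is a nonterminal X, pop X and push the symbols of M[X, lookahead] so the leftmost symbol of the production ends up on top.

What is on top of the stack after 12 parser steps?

c

      Stack            Input              Action
   1  $ S              g c c c d a d c $  expand S -> g S Q c
   2  $ c Q S g        g c c c d a d c $  match g
   3  $ c Q S          c c c d a d c $    expand S -> A d
   4  $ c Q d A        c c c d a d c $    expand A -> c c Q c
   5  $ c Q d c Q c c  c c c d a d c $    match c
   6  $ c Q d c Q c    c c d a d c $      match c
   7  $ c Q d c Q      c d a d c $        expand Q -> ε
   8  $ c Q d c        c d a d c $        match c
   9  $ c Q d          d a d c $          match d
  10  $ c Q            a d c $            expand Q -> a d
  11  $ c d a          a d c $            match a
  12  $ c d            d c $              match d
Stack after step 12: $ c (top = c).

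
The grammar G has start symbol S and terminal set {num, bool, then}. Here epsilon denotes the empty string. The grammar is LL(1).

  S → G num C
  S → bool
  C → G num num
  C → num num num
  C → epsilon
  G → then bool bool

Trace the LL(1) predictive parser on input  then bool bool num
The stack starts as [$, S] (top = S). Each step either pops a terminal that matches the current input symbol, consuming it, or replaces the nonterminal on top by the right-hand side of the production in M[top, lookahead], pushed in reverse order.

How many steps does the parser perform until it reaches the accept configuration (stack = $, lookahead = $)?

7

step 1: stack=$ S  input=then bool bool num $  — expand S → G num C
step 2: stack=$ C num G  input=then bool bool num $  — expand G → then bool bool
step 3: stack=$ C num bool bool then  input=then bool bool num $  — match then
step 4: stack=$ C num bool bool  input=bool bool num $  — match bool
step 5: stack=$ C num bool  input=bool num $  — match bool
step 6: stack=$ C num  input=num $  — match num
step 7: stack=$ C  input=$  — expand C → epsilon
Accept reached after 7 steps.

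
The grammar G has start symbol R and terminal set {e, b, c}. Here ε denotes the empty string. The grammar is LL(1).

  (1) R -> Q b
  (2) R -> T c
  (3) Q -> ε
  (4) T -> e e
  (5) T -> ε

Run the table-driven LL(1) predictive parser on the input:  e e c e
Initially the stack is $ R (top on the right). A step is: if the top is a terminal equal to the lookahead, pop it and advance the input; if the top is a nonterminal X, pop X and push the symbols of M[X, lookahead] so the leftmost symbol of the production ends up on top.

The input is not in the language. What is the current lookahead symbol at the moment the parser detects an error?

step 1: stack=$ R  input=e e c e $  — expand R -> T c
step 2: stack=$ c T  input=e e c e $  — expand T -> e e
step 3: stack=$ c e e  input=e e c e $  — match e
step 4: stack=$ c e  input=e c e $  — match e
step 5: stack=$ c  input=c e $  — match c
step 6: stack=$  input=e $  — error: stack empty but input remains

e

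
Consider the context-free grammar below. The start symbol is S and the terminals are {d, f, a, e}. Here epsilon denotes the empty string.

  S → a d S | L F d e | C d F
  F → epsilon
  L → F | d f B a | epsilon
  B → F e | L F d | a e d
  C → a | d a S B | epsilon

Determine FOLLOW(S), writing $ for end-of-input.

{$, a, d, e}

FIRST(F) = {epsilon}
FIRST(C) = {epsilon, a, d}
FIRST(L) = {epsilon, d}  (via F)
FIRST(S) = {a, d}  (via L F d e, C d F)
FIRST(B) = {a, d, e}  (via F e, L F d)
FOLLOW(S) includes $ since S is the start symbol.
FOLLOW(S): in S→a d S, the suffix after S is empty (adds nothing new); in C→d a S B, S is followed by B with FIRST {a, d, e}. Thus FOLLOW(S) = {$, a, d, e}.
FOLLOW(L): in S→L F d e, L is followed by F d e with FIRST {d}; in B→L F d, L is followed by F d with FIRST {d}. Thus FOLLOW(L) = {d}.
FOLLOW(F): in S→L F d e, F is followed by d e with FIRST {d}; in S→C d F, the suffix after F is empty, so FOLLOW(F) ⊇ FOLLOW(S) = {$, a, d, e}; in L→F, the suffix after F is empty, so FOLLOW(F) ⊇ FOLLOW(L) = {d}; in B→F e, F is followed by e with FIRST {e}; in B→L F d, F is followed by d with FIRST {d}. Thus FOLLOW(F) = {$, a, d, e}.
FOLLOW(C): in S→C d F, C is followed by d F with FIRST {d}. Thus FOLLOW(C) = {d}.
FOLLOW(B): in L→d f B a, B is followed by a with FIRST {a}; in C→d a S B, the suffix after B is empty, so FOLLOW(B) ⊇ FOLLOW(C) = {d}. Thus FOLLOW(B) = {a, d}.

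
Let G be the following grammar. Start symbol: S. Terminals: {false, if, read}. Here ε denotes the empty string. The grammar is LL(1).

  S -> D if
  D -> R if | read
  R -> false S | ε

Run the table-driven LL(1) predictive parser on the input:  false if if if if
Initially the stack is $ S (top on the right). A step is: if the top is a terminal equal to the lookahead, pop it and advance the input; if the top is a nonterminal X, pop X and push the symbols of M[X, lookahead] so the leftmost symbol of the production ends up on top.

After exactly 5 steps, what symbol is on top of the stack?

step 1: stack=$ S  input=false if if if if $  — expand S -> D if
step 2: stack=$ if D  input=false if if if if $  — expand D -> R if
step 3: stack=$ if if R  input=false if if if if $  — expand R -> false S
step 4: stack=$ if if S false  input=false if if if if $  — match false
step 5: stack=$ if if S  input=if if if if $  — expand S -> D if
Stack after step 5: $ if if if D (top = D).

D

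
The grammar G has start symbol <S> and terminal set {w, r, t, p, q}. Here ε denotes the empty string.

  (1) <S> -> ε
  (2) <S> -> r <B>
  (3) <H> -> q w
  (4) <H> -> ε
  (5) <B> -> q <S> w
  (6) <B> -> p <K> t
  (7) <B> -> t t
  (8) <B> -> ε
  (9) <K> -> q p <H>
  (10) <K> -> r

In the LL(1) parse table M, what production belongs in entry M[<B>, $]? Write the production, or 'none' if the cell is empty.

<B> -> ε

FIRST(<S>): from <S>->ε we get {ε}; from <S>->r <B> we get {r}. So FIRST(<S>) = {ε, r}.
FIRST(<H>): from <H>->q w we get {q}; from <H>->ε we get {ε}. So FIRST(<H>) = {ε, q}.
FIRST(<B>): from <B>->q <S> w we get {q}; from <B>->p <K> t we get {p}; from <B>->t t we get {t}; from <B>->ε we get {ε}. So FIRST(<B>) = {ε, p, q, t}.
FIRST(<K>): from <K>->q p <H> we get {q}; from <K>->r we get {r}. So FIRST(<K>) = {q, r}.
FOLLOW(<S>) includes $ since <S> is the start symbol.
FOLLOW(<S>): in <B>->q <S> w, <S> is followed by w with FIRST {w}. Thus FOLLOW(<S>) = {$, w}.
FOLLOW(<B>): in <S>->r <B>, the suffix after <B> is empty, so FOLLOW(<B>) ⊇ FOLLOW(<S>) = {$, w}. Thus FOLLOW(<B>) = {$, w}.
For <B> -> q <S> w: FIRST(q <S> w) = {q}, so it goes in M[<B>, t] for t ∈ {q}.
For <B> -> p <K> t: FIRST(p <K> t) = {p}, so it goes in M[<B>, t] for t ∈ {p}.
For <B> -> t t: FIRST(t t) = {t}, so it goes in M[<B>, t] for t ∈ {t}.
For <B> -> ε: FIRST(ε) = {ε}, so it goes in M[<B>, t] for t ∈ {}; since ε ∈ FIRST, also for every t ∈ FOLLOW(<B>) = {$, w}.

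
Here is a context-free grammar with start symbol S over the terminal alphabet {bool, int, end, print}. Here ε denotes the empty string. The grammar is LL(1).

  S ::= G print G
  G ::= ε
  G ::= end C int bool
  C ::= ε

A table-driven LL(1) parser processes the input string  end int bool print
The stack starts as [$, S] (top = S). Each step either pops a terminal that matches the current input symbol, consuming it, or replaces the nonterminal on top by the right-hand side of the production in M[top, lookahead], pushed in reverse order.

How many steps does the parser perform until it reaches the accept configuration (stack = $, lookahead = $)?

     Stack                     Input                 Action
  1  $ S                       end int bool print $  expand S ::= G print G
  2  $ G print G               end int bool print $  expand G ::= end C int bool
  3  $ G print bool int C end  end int bool print $  match end
  4  $ G print bool int C      int bool print $      expand C ::= ε
  5  $ G print bool int        int bool print $      match int
  6  $ G print bool            bool print $          match bool
  7  $ G print                 print $               match print
  8  $ G                       $                     expand G ::= ε
Accept reached after 8 steps.

8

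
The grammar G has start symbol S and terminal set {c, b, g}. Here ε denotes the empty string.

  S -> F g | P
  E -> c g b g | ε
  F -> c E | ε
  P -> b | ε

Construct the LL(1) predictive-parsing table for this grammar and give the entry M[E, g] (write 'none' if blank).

FIRST(E) = {ε, c}
FIRST(F) = {ε, c}
FIRST(P) = {ε, b}
FIRST(S) = {ε, b, c, g}  (via F g, P)
FOLLOW(S) includes $ since S is the start symbol.
FOLLOW(F): in S->F g, F is followed by g with FIRST {g}. Thus FOLLOW(F) = {g}.
FOLLOW(E): in F->c E, the suffix after E is empty, so FOLLOW(E) ⊇ FOLLOW(F) = {g}. Thus FOLLOW(E) = {g}.
For E -> c g b g: FIRST(c g b g) = {c}, so it goes in M[E, t] for t ∈ {c}.
For E -> ε: FIRST(ε) = {ε}, so it goes in M[E, t] for t ∈ {}; since ε ∈ FIRST, also for every t ∈ FOLLOW(E) = {g}.

E -> ε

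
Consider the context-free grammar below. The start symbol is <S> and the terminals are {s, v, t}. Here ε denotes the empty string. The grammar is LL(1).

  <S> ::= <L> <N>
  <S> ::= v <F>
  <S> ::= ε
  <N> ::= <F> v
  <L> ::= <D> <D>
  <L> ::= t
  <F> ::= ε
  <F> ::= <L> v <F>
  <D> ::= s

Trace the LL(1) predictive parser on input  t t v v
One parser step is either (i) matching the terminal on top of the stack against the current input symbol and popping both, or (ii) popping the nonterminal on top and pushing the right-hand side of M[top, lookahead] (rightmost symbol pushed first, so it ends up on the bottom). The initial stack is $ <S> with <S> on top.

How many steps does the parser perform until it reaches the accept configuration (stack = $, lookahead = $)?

10

step 1: stack=$ <S>  input=t t v v $  — expand <S> ::= <L> <N>
step 2: stack=$ <N> <L>  input=t t v v $  — expand <L> ::= t
step 3: stack=$ <N> t  input=t t v v $  — match t
step 4: stack=$ <N>  input=t v v $  — expand <N> ::= <F> v
step 5: stack=$ v <F>  input=t v v $  — expand <F> ::= <L> v <F>
step 6: stack=$ v <F> v <L>  input=t v v $  — expand <L> ::= t
step 7: stack=$ v <F> v t  input=t v v $  — match t
step 8: stack=$ v <F> v  input=v v $  — match v
step 9: stack=$ v <F>  input=v $  — expand <F> ::= ε
step 10: stack=$ v  input=v $  — match v
Accept reached after 10 steps.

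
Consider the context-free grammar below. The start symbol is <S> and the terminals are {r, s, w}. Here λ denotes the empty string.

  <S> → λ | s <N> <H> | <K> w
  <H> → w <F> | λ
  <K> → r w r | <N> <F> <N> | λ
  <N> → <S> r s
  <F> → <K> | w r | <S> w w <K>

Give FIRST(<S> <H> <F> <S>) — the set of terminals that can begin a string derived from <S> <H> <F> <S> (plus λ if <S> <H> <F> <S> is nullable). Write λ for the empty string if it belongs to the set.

FIRST(<H>): from <H>→w <F> we get {w}; from <H>→λ we get {λ}. So FIRST(<H>) = {λ, w}.
FIRST(<S>): from <S>→λ we get {λ}; from <S>→s <N> <H> we get {s}; from <S>→<K> w we get {r, s, w}. So FIRST(<S>) = {λ, r, s, w}.
FIRST(<N>): from <N>→<S> r s we get {r, s, w}. So FIRST(<N>) = {r, s, w}.
FIRST(<K>): from <K>→r w r we get {r}; from <K>→<N> <F> <N> we get {r, s, w}; from <K>→λ we get {λ}. So FIRST(<K>) = {λ, r, s, w}.
FIRST(<F>): from <F>→<K> we get {λ, r, s, w}; from <F>→w r we get {w}; from <F>→<S> w w <K> we get {r, s, w}. So FIRST(<F>) = {λ, r, s, w}.
FIRST(<S> <H> <F> <S>): take FIRST of each symbol in turn, carrying on past any symbol whose FIRST contains λ; result {λ, r, s, w}.

{λ, r, s, w}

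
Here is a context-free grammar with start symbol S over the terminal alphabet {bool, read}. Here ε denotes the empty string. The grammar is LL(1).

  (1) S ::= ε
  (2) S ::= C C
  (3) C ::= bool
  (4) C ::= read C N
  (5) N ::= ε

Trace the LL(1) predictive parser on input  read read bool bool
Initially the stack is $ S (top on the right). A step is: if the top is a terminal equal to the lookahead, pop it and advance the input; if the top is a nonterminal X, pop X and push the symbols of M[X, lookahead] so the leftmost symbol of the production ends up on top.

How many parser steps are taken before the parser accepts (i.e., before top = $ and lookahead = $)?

      Stack           Input                  Action
   1  $ S             read read bool bool $  expand S ::= C C
   2  $ C C           read read bool bool $  expand C ::= read C N
   3  $ C N C read    read read bool bool $  match read
   4  $ C N C         read bool bool $       expand C ::= read C N
   5  $ C N N C read  read bool bool $       match read
   6  $ C N N C       bool bool $            expand C ::= bool
   7  $ C N N bool    bool bool $            match bool
   8  $ C N N         bool $                 expand N ::= ε
   9  $ C N           bool $                 expand N ::= ε
  10  $ C             bool $                 expand C ::= bool
  11  $ bool          bool $                 match bool
Accept reached after 11 steps.

11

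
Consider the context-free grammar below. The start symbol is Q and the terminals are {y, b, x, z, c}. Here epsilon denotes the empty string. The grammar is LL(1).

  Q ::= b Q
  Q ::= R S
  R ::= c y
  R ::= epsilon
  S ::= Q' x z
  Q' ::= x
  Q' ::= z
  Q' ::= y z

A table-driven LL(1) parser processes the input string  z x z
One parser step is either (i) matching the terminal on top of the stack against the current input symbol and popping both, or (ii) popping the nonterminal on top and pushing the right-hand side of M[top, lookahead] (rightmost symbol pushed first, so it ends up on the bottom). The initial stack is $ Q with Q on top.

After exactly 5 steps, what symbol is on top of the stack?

x

     Stack     Input    Action
  1  $ Q       z x z $  expand Q ::= R S
  2  $ S R     z x z $  expand R ::= epsilon
  3  $ S       z x z $  expand S ::= Q' x z
  4  $ z x Q'  z x z $  expand Q' ::= z
  5  $ z x z   z x z $  match z
Stack after step 5: $ z x (top = x).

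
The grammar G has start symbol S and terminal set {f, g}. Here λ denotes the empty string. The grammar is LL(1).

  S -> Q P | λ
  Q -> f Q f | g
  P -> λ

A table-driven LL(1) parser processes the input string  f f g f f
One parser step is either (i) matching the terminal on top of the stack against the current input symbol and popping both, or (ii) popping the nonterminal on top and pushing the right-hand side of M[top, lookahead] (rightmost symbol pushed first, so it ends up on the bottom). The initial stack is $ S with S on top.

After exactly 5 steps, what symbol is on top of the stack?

     Stack        Input        Action
  1  $ S          f f g f f $  expand S -> Q P
  2  $ P Q        f f g f f $  expand Q -> f Q f
  3  $ P f Q f    f f g f f $  match f
  4  $ P f Q      f g f f $    expand Q -> f Q f
  5  $ P f f Q f  f g f f $    match f
Stack after step 5: $ P f f Q (top = Q).

Q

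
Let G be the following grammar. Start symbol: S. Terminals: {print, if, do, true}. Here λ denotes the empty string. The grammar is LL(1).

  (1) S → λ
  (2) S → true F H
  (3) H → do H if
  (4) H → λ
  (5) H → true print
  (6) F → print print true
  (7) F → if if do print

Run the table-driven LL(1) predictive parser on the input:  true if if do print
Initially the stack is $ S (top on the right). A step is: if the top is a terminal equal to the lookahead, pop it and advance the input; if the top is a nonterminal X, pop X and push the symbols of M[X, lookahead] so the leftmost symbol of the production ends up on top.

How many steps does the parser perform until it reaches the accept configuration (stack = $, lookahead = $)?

8

step 1: stack=$ S  input=true if if do print $  — expand S → true F H
step 2: stack=$ H F true  input=true if if do print $  — match true
step 3: stack=$ H F  input=if if do print $  — expand F → if if do print
step 4: stack=$ H print do if if  input=if if do print $  — match if
step 5: stack=$ H print do if  input=if do print $  — match if
step 6: stack=$ H print do  input=do print $  — match do
step 7: stack=$ H print  input=print $  — match print
step 8: stack=$ H  input=$  — expand H → λ
Accept reached after 8 steps.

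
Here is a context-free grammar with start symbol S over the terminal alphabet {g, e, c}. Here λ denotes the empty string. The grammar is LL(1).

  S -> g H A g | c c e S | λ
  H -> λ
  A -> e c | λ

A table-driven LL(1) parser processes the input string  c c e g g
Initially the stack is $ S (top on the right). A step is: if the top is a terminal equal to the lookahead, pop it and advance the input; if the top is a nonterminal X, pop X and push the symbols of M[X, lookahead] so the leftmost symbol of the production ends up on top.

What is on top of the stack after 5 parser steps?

g

     Stack      Input        Action
  1  $ S        c c e g g $  expand S -> c c e S
  2  $ S e c c  c c e g g $  match c
  3  $ S e c    c e g g $    match c
  4  $ S e      e g g $      match e
  5  $ S        g g $        expand S -> g H A g
Stack after step 5: $ g A H g (top = g).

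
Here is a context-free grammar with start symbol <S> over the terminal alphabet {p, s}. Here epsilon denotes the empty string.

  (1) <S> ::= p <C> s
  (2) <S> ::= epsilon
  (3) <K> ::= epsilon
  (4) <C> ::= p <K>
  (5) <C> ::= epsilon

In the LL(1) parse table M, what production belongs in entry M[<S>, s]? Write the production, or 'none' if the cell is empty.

none

FIRST(<S>): from <S>::=p <C> s we get {p}; from <S>::=epsilon we get {epsilon}. So FIRST(<S>) = {epsilon, p}.
FIRST(<K>): from <K>::=epsilon we get {epsilon}. So FIRST(<K>) = {epsilon}.
FIRST(<C>): from <C>::=p <K> we get {p}; from <C>::=epsilon we get {epsilon}. So FIRST(<C>) = {epsilon, p}.
FOLLOW(<S>) includes $ since <S> is the start symbol.
FOLLOW(<S>): <S> appears on no right-hand side. Thus FOLLOW(<S>) = {$}.
For <S> ::= p <C> s: FIRST(p <C> s) = {p}, so it goes in M[<S>, t] for t ∈ {p}.
For <S> ::= epsilon: FIRST(epsilon) = {epsilon}, so it goes in M[<S>, t] for t ∈ {}; since epsilon ∈ FIRST, also for every t ∈ FOLLOW(<S>) = {$}.
None of these place a production in M[<S>, s].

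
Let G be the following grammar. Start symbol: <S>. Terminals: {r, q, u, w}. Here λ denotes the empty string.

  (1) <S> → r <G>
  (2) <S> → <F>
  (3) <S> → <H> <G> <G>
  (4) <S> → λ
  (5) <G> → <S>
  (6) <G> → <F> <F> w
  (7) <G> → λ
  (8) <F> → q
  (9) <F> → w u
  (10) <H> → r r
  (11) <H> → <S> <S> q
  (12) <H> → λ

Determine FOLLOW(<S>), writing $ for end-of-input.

{$, q, r, w}

FIRST(<F>) = {q, w}
FIRST(<S>) = {λ, q, r, w}  (via <F>, <H> <G> <G>)
FIRST(<G>) = {λ, q, r, w}  (via <S>, <F> <F> w)
FIRST(<H>) = {λ, q, r, w}  (via <S> <S> q)
FOLLOW(<S>) includes $ since <S> is the start symbol.
FOLLOW(<S>): in <G>→<S>, the suffix after <S> is empty, so FOLLOW(<S>) ⊇ FOLLOW(<G>) = {$, q, r, w}; in <H>→<S> <S> q (occurrence 1), <S> is followed by <S> q with FIRST {q, r, w}; in <H>→<S> <S> q (occurrence 2), <S> is followed by q with FIRST {q}. Thus FOLLOW(<S>) = {$, q, r, w}.
FOLLOW(<G>): in <S>→r <G>, the suffix after <G> is empty, so FOLLOW(<G>) ⊇ FOLLOW(<S>) = {$, q, r, w}; in <S>→<H> <G> <G> (occurrence 1), <G> is followed by <G> with FIRST {λ, q, r, w}; in <S>→<H> <G> <G> (occurrence 1), the suffix after <G> is nullable, so FOLLOW(<G>) ⊇ FOLLOW(<S>) = {$, q, r, w}; in <S>→<H> <G> <G> (occurrence 2), the suffix after <G> is empty, so FOLLOW(<G>) ⊇ FOLLOW(<S>) = {$, q, r, w}. Thus FOLLOW(<G>) = {$, q, r, w}.
FOLLOW(<F>): in <S>→<F>, the suffix after <F> is empty, so FOLLOW(<F>) ⊇ FOLLOW(<S>) = {$, q, r, w}; in <G>→<F> <F> w (occurrence 1), <F> is followed by <F> w with FIRST {q, w}; in <G>→<F> <F> w (occurrence 2), <F> is followed by w with FIRST {w}. Thus FOLLOW(<F>) = {$, q, r, w}.
FOLLOW(<H>): in <S>→<H> <G> <G>, <H> is followed by <G> <G> with FIRST {λ, q, r, w}; in <S>→<H> <G> <G>, the suffix after <H> is nullable, so FOLLOW(<H>) ⊇ FOLLOW(<S>) = {$, q, r, w}. Thus FOLLOW(<H>) = {$, q, r, w}.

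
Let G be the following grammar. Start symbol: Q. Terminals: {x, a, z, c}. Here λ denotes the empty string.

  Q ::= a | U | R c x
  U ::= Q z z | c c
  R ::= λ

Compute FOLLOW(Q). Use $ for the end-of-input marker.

FIRST(R): from R::=λ we get {λ}. So FIRST(R) = {λ}.
FIRST(Q): from Q::=a we get {a}; from Q::=U we get {a, c}; from Q::=R c x we get {c}. So FIRST(Q) = {a, c}.
FIRST(U): from U::=Q z z we get {a, c}; from U::=c c we get {c}. So FIRST(U) = {a, c}.
FOLLOW(Q) includes $ since Q is the start symbol.
FOLLOW(Q): in U::=Q z z, Q is followed by z z with FIRST {z}. Thus FOLLOW(Q) = {$, z}.
FOLLOW(U): in Q::=U, the suffix after U is empty, so FOLLOW(U) ⊇ FOLLOW(Q) = {$, z}. Thus FOLLOW(U) = {$, z}.
FOLLOW(R): in Q::=R c x, R is followed by c x with FIRST {c}. Thus FOLLOW(R) = {c}.

{$, z}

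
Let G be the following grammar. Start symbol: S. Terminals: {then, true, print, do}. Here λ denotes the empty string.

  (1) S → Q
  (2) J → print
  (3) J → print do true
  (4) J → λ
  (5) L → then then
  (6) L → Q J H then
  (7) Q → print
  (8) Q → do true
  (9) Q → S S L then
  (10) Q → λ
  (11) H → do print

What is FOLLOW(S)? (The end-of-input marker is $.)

{$, do, print, then}

FIRST(J): from J→print we get {print}; from J→print do true we get {print}; from J→λ we get {λ}. So FIRST(J) = {λ, print}.
FIRST(H): from H→do print we get {do}. So FIRST(H) = {do}.
FIRST(S): from S→Q we get {λ, do, print, then}. So FIRST(S) = {λ, do, print, then}.
FIRST(L): from L→then then we get {then}; from L→Q J H then we get {do, print, then}. So FIRST(L) = {do, print, then}.
FIRST(Q): from Q→print we get {print}; from Q→do true we get {do}; from Q→S S L then we get {do, print, then}; from Q→λ we get {λ}. So FIRST(Q) = {λ, do, print, then}.
FOLLOW(S) includes $ since S is the start symbol.
FOLLOW(S): in Q→S S L then (occurrence 1), S is followed by S L then with FIRST {do, print, then}; in Q→S S L then (occurrence 2), S is followed by L then with FIRST {do, print, then}. Thus FOLLOW(S) = {$, do, print, then}.
FOLLOW(J): in L→Q J H then, J is followed by H then with FIRST {do}. Thus FOLLOW(J) = {do}.
FOLLOW(L): in Q→S S L then, L is followed by then with FIRST {then}. Thus FOLLOW(L) = {then}.
FOLLOW(Q): in S→Q, the suffix after Q is empty, so FOLLOW(Q) ⊇ FOLLOW(S) = {$, do, print, then}; in L→Q J H then, Q is followed by J H then with FIRST {do, print}. Thus FOLLOW(Q) = {$, do, print, then}.
FOLLOW(H): in L→Q J H then, H is followed by then with FIRST {then}. Thus FOLLOW(H) = {then}.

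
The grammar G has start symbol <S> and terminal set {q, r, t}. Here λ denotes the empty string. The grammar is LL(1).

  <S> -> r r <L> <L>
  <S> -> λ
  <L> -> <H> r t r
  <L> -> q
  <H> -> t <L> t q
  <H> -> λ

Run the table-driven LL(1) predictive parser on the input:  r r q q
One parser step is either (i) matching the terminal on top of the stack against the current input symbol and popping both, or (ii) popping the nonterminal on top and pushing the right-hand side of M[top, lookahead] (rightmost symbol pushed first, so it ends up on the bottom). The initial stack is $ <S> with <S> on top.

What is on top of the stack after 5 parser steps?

<L>

     Stack          Input      Action
  1  $ <S>          r r q q $  expand <S> -> r r <L> <L>
  2  $ <L> <L> r r  r r q q $  match r
  3  $ <L> <L> r    r q q $    match r
  4  $ <L> <L>      q q $      expand <L> -> q
  5  $ <L> q        q q $      match q
Stack after step 5: $ <L> (top = <L>).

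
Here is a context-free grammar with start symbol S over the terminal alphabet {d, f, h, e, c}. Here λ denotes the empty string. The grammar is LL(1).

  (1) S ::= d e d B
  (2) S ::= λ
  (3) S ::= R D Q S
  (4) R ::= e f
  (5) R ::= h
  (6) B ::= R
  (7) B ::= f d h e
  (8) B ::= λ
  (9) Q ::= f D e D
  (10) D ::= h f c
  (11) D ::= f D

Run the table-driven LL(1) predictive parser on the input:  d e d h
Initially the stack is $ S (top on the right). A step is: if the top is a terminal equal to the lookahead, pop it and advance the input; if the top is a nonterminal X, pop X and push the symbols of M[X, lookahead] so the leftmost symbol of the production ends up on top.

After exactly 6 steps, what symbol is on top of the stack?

     Stack      Input      Action
  1  $ S        d e d h $  expand S ::= d e d B
  2  $ B d e d  d e d h $  match d
  3  $ B d e    e d h $    match e
  4  $ B d      d h $      match d
  5  $ B        h $        expand B ::= R
  6  $ R        h $        expand R ::= h
Stack after step 6: $ h (top = h).

h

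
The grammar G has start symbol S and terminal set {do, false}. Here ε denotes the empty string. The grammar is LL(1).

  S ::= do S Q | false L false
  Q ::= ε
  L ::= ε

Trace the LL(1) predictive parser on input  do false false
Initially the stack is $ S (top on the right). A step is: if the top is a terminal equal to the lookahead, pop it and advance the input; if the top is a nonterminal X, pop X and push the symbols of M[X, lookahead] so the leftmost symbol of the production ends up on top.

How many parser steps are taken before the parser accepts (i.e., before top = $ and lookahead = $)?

     Stack              Input             Action
  1  $ S                do false false $  expand S ::= do S Q
  2  $ Q S do           do false false $  match do
  3  $ Q S              false false $     expand S ::= false L false
  4  $ Q false L false  false false $     match false
  5  $ Q false L        false $           expand L ::= ε
  6  $ Q false          false $           match false
  7  $ Q                $                 expand Q ::= ε
Accept reached after 7 steps.

7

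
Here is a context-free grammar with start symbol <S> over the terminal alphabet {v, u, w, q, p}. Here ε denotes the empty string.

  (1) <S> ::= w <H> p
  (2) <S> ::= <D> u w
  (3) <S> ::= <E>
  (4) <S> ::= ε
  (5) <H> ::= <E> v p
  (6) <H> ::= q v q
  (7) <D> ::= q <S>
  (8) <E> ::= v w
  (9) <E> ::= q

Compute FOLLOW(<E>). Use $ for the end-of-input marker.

{$, u, v}

FIRST(<D>): from <D>::=q <S> we get {q}. So FIRST(<D>) = {q}.
FIRST(<E>): from <E>::=v w we get {v}; from <E>::=q we get {q}. So FIRST(<E>) = {q, v}.
FIRST(<S>): from <S>::=w <H> p we get {w}; from <S>::=<D> u w we get {q}; from <S>::=<E> we get {q, v}; from <S>::=ε we get {ε}. So FIRST(<S>) = {ε, q, v, w}.
FIRST(<H>): from <H>::=<E> v p we get {q, v}; from <H>::=q v q we get {q}. So FIRST(<H>) = {q, v}.
FOLLOW(<S>) includes $ since <S> is the start symbol.
FOLLOW(<H>): in <S>::=w <H> p, <H> is followed by p with FIRST {p}. Thus FOLLOW(<H>) = {p}.
FOLLOW(<D>): in <S>::=<D> u w, <D> is followed by u w with FIRST {u}. Thus FOLLOW(<D>) = {u}.
FOLLOW(<S>): in <D>::=q <S>, the suffix after <S> is empty, so FOLLOW(<S>) ⊇ FOLLOW(<D>) = {u}. Thus FOLLOW(<S>) = {$, u}.
FOLLOW(<E>): in <S>::=<E>, the suffix after <E> is empty, so FOLLOW(<E>) ⊇ FOLLOW(<S>) = {$, u}; in <H>::=<E> v p, <E> is followed by v p with FIRST {v}. Thus FOLLOW(<E>) = {$, u, v}.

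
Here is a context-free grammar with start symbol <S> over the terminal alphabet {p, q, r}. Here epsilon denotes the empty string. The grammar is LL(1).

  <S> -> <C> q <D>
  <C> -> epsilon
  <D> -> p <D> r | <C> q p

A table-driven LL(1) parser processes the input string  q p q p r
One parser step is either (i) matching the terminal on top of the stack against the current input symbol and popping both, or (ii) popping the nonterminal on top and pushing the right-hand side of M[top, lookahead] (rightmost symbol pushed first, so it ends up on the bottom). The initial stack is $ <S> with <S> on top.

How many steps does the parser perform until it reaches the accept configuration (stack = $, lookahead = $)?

10

step 1: stack=$ <S>  input=q p q p r $  — expand <S> -> <C> q <D>
step 2: stack=$ <D> q <C>  input=q p q p r $  — expand <C> -> epsilon
step 3: stack=$ <D> q  input=q p q p r $  — match q
step 4: stack=$ <D>  input=p q p r $  — expand <D> -> p <D> r
step 5: stack=$ r <D> p  input=p q p r $  — match p
step 6: stack=$ r <D>  input=q p r $  — expand <D> -> <C> q p
step 7: stack=$ r p q <C>  input=q p r $  — expand <C> -> epsilon
step 8: stack=$ r p q  input=q p r $  — match q
step 9: stack=$ r p  input=p r $  — match p
step 10: stack=$ r  input=r $  — match r
Accept reached after 10 steps.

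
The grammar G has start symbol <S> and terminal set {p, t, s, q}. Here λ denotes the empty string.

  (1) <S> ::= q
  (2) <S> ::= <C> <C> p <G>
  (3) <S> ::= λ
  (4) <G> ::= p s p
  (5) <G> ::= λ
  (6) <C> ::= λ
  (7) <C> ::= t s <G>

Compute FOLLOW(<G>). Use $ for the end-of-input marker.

{$, p, t}

FIRST(<G>): from <G>::=p s p we get {p}; from <G>::=λ we get {λ}. So FIRST(<G>) = {λ, p}.
FIRST(<C>): from <C>::=λ we get {λ}; from <C>::=t s <G> we get {t}. So FIRST(<C>) = {λ, t}.
FIRST(<S>): from <S>::=q we get {q}; from <S>::=<C> <C> p <G> we get {p, t}; from <S>::=λ we get {λ}. So FIRST(<S>) = {λ, p, q, t}.
FOLLOW(<S>) includes $ since <S> is the start symbol.
FOLLOW(<S>): <S> appears on no right-hand side. Thus FOLLOW(<S>) = {$}.
FOLLOW(<C>): in <S>::=<C> <C> p <G> (occurrence 1), <C> is followed by <C> p <G> with FIRST {p, t}; in <S>::=<C> <C> p <G> (occurrence 2), <C> is followed by p <G> with FIRST {p}. Thus FOLLOW(<C>) = {p, t}.
FOLLOW(<G>): in <S>::=<C> <C> p <G>, the suffix after <G> is empty, so FOLLOW(<G>) ⊇ FOLLOW(<S>) = {$}; in <C>::=t s <G>, the suffix after <G> is empty, so FOLLOW(<G>) ⊇ FOLLOW(<C>) = {p, t}. Thus FOLLOW(<G>) = {$, p, t}.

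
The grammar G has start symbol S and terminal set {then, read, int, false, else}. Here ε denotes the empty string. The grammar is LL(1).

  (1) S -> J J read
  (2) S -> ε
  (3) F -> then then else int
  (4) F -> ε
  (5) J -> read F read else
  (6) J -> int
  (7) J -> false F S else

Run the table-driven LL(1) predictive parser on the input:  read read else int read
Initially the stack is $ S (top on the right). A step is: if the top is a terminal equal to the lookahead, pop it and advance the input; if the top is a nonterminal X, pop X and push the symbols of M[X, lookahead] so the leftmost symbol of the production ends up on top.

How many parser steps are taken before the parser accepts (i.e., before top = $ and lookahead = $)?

9

step 1: stack=$ S  input=read read else int read $  — expand S -> J J read
step 2: stack=$ read J J  input=read read else int read $  — expand J -> read F read else
step 3: stack=$ read J else read F read  input=read read else int read $  — match read
step 4: stack=$ read J else read F  input=read else int read $  — expand F -> ε
step 5: stack=$ read J else read  input=read else int read $  — match read
step 6: stack=$ read J else  input=else int read $  — match else
step 7: stack=$ read J  input=int read $  — expand J -> int
step 8: stack=$ read int  input=int read $  — match int
step 9: stack=$ read  input=read $  — match read
Accept reached after 9 steps.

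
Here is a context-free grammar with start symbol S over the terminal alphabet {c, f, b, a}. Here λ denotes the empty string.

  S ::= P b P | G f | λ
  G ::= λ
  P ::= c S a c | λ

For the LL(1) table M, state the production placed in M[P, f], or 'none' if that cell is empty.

none

FIRST(G) = {λ}
FIRST(P) = {λ, c}
FIRST(S) = {λ, b, c, f}  (via P b P, G f)
FOLLOW(S) includes $ since S is the start symbol.
FOLLOW(S): in P::=c S a c, S is followed by a c with FIRST {a}. Thus FOLLOW(S) = {$, a}.
FOLLOW(P): in S::=P b P (occurrence 1), P is followed by b P with FIRST {b}; in S::=P b P (occurrence 2), the suffix after P is empty, so FOLLOW(P) ⊇ FOLLOW(S) = {$, a}. Thus FOLLOW(P) = {$, a, b}.
For P ::= c S a c: FIRST(c S a c) = {c}, so it goes in M[P, t] for t ∈ {c}.
For P ::= λ: FIRST(λ) = {λ}, so it goes in M[P, t] for t ∈ {}; since λ ∈ FIRST, also for every t ∈ FOLLOW(P) = {$, a, b}.
None of these place a production in M[P, f].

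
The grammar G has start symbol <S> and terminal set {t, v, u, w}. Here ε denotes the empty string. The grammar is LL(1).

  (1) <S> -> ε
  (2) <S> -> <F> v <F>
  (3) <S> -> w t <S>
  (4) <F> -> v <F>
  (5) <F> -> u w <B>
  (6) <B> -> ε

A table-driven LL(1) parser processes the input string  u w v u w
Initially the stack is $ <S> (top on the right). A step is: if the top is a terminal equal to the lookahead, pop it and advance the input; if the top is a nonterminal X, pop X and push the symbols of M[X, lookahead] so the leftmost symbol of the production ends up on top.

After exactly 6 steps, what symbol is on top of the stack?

<F>

step 1: stack=$ <S>  input=u w v u w $  — expand <S> -> <F> v <F>
step 2: stack=$ <F> v <F>  input=u w v u w $  — expand <F> -> u w <B>
step 3: stack=$ <F> v <B> w u  input=u w v u w $  — match u
step 4: stack=$ <F> v <B> w  input=w v u w $  — match w
step 5: stack=$ <F> v <B>  input=v u w $  — expand <B> -> ε
step 6: stack=$ <F> v  input=v u w $  — match v
Stack after step 6: $ <F> (top = <F>).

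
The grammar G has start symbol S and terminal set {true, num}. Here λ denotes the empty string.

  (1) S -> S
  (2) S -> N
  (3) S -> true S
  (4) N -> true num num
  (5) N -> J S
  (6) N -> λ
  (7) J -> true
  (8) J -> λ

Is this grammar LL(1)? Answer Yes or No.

No

FIRST(S) = {λ, true}
FIRST(N) = {λ, true}
FIRST(J) = {λ, true}
FOLLOW(S) = {$}
FOLLOW(N) = {$}
FOLLOW(J) = {$, true}
Cell M[J, true] receives both J -> true and J -> λ — the grammar is not LL(1).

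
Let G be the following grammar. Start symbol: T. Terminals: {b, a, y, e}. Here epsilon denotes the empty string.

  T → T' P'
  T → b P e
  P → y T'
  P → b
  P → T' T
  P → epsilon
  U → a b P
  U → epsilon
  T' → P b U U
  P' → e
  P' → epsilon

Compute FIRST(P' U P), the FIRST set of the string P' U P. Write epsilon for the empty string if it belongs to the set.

FIRST(U) = {epsilon, a}
FIRST(P') = {epsilon, e}
FIRST(T) = {b, y}  (via T' P')
FIRST(P) = {epsilon, b, y}  (via T' T)
FIRST(T') = {b, y}  (via P b U U)
FIRST(P' U P): take FIRST of each symbol in turn, carrying on past any symbol whose FIRST contains epsilon; result {epsilon, a, b, e, y}.

{epsilon, a, b, e, y}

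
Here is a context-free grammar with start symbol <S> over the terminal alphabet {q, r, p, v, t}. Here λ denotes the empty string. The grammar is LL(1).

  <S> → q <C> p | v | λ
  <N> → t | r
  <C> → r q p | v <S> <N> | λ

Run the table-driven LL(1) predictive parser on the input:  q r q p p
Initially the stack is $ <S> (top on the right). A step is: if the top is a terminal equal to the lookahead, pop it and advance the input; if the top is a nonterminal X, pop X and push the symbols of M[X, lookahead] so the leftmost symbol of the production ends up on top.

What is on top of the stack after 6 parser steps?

p

step 1: stack=$ <S>  input=q r q p p $  — expand <S> → q <C> p
step 2: stack=$ p <C> q  input=q r q p p $  — match q
step 3: stack=$ p <C>  input=r q p p $  — expand <C> → r q p
step 4: stack=$ p p q r  input=r q p p $  — match r
step 5: stack=$ p p q  input=q p p $  — match q
step 6: stack=$ p p  input=p p $  — match p
Stack after step 6: $ p (top = p).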